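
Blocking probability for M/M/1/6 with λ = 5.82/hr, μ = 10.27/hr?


ρ = λ/μ = 5.82/10.27 = 0.5667
P_K = (1−ρ)ρ^K/(1−ρ^(K+1)) = (0.4333·0.033122)/(1 − 0.018770)
= 0.014352/0.981230 = 0.014626

Final: 0.014626


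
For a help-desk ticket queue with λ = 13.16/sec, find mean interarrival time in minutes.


Mean interarrival time = 1/λ = 1/13.16 second = 0.07599 second
In minutes: 0.07599 × 0.0166667 = 0.001266 min

Final: 0.001266 min


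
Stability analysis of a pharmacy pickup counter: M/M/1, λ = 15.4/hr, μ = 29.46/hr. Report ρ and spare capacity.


Total capacity cμ = 1·29.46 = 29.46/hr
ρ = λ/(cμ) = 15.4/29.46 = 0.5227
Stable ⇔ ρ < 1: YES
Spare capacity = cμ − λ = 29.46 − 15.4 = 14.06/hr

Final: ρ = 0.5227; stable; margin = 14.06/hr


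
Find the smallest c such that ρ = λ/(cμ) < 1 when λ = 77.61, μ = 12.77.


Stability requires cμ > λ ⇔ c > λ/μ.
λ/μ = 77.61/12.77 = 6.0775
Minimum integer c = ⌊6.0775⌋ + 1 = 7
Check: 7·12.77 = 89.39 > 77.61, while 6·12.77 = 76.62 ≤ 77.61

Final: 7 servers


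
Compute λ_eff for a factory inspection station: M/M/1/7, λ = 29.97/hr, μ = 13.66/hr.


ρ = 2.1940; P_K = (1−ρ)ρ^7/(1−ρ^8) = 0.545226
λ_eff = λ(1 − P_K) = 29.97·(1 − 0.545226) = 29.97·0.454774 = 13.6296 /hr

Final: 13.6296 /hr


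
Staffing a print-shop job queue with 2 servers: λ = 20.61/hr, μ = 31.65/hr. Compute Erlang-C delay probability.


a = λ/μ = 0.6512; ρ = a/2 = 0.3256
P₀ = 0.508759 (from M/M/c formula)
C(c,a) = [a^c/(c!(1−ρ))]·P₀ = [0.42404/(2·0.6744)]·0.508759
= 0.31438·0.508759 = 0.159944

Final: 0.159944


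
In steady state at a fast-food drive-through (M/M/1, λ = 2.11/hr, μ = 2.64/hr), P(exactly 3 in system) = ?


ρ = 2.11/2.64 = 0.7992
P_n = (1−ρ)·ρ^n = (1 − 0.7992)·0.7992^3 = 0.2008·0.510547 = 0.102496

Final: 0.102496


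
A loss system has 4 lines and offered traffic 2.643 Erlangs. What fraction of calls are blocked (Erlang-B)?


B(c,a) = (a^c/c!) / Σ_{k=0}^{c} a^k/k!
a^4/4! = 2.033187
Σ terms (k=0..4): 1.00000 + 2.64300 + 3.49272 + 3.07709 + 2.03319 = 12.246002
B = 2.033187/12.246002 = 0.166029

Final: 0.166029


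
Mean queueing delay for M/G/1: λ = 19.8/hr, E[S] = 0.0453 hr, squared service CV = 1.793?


ρ = λ·E[S] = 19.8·0.0453 = 0.8969
E[S²] = E[S]²(1+C_s²) = 0.0453²·(1+1.793) = 0.005731
Wq = λ·E[S²]/(2(1−ρ)) = 19.8·0.005731/(2·0.1031) = 0.55057 hr

Final: 0.55057 hr


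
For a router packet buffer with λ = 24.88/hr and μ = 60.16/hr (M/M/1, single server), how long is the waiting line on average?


ρ = 24.88/60.16 = 0.4136
Lq = ρ²/(1−ρ) = 0.1710/0.5864 = 0.2917

Final: 0.2917


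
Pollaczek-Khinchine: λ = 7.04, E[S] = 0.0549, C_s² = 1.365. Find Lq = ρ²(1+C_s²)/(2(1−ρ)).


ρ = λ·E[S] = 7.04·0.0549 = 0.3865
Lq = ρ²(1+C_s²)/(2(1−ρ)) = 0.1494·(1+1.365)/(2·0.6135)
= 0.1494·2.3650/1.2270 = 0.28792

Final: 0.28792


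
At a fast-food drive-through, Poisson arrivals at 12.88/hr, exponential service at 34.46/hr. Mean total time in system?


W = 1/(μ−λ) = 1/(34.46 − 12.88) = 1/21.58 = 0.04634 hr

Final: 0.04634 hr


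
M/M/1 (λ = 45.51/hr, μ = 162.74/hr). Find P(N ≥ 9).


ρ = 45.51/162.74 = 0.2796
P(N ≥ n) = ρ^n = 0.2796^9 = 0.00001046

Final: 0.00001046


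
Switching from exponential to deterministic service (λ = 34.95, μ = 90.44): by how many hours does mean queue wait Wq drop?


ρ = 34.95/90.44 = 0.3864
Wq(M/M/1) = ρ/(μ−λ) = 0.3864/55.49 = 0.006964 hr
Wq(M/D/1) = ρ/(2(μ−λ)) = 0.003482 hr
Savings = 0.006964 − 0.003482 = 0.003482 hr

Final: 0.003482 hr


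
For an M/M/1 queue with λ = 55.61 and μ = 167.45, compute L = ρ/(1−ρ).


ρ = λ/μ = 55.61/167.45 = 0.3321
L = ρ/(1−ρ) = 0.3321/(1 − 0.3321) = 0.3321/0.6679 = 0.4972

Final: 0.4972


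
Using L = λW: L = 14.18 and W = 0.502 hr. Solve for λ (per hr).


λ = L/W = 14.18/0.502 = 28.2470 /hr

Final: 28.2470 /hr


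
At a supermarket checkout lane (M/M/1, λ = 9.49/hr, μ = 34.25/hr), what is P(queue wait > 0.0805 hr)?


ρ = 9.49/34.25 = 0.2771
P(Wq > t) = ρ·e^{−(μ−λ)t} = 0.2771·e^{−1.9932}
= 0.2771·0.136261 = 0.037755

Final: 0.037755


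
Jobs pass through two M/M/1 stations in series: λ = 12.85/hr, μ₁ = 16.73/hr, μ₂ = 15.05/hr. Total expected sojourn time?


Each node sees arrival rate λ = 12.85/hr (tandem ⇒ throughput preserved).
W₁ = 1/(μ₁−λ) = 1/(16.73−12.85) = 0.25773 hr
W₂ = 1/(μ₂−λ) = 1/(15.05−12.85) = 0.45455 hr
W_total = W₁ + W₂ = 0.25773 + 0.45455 = 0.71228 hr

Final: 0.71228 hr


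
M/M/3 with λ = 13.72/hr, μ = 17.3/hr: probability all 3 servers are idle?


a = λ/μ = 13.72/17.3 = 0.7931; ρ = a/c = 0.2644
Σ_{k=0}^{2} a^k/k! (terms k=0..2) = 1.00000 + 0.79306 + 0.31447 = 2.10754
Tail: a^3/(3!(1−ρ)) = 0.49880/(6·0.7356) = 0.11301
P₀ = 1/(2.10754 + 0.11301) = 1/2.22055 = 0.450340

Final: 0.450340


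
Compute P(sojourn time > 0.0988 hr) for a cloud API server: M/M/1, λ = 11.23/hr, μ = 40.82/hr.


W ~ Exponential(μ−λ) for M/M/1.
μ − λ = 40.82 − 11.23 = 29.5900
P(W > t) = e^{−(μ−λ)t} = e^{−2.9235} = 0.053746

Final: 0.053746


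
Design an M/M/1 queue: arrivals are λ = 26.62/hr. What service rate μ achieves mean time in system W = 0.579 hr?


W = 1/(μ−λ) ⇒ μ − λ = 1/W = 1/0.579 = 1.7271
μ = λ + 1/W = 26.62 + 1.7271 = 28.3471 per hr

Final: 28.3471 /hr


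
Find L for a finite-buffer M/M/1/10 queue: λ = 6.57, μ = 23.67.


ρ = 6.57/23.67 = 0.2776
L = ρ[1 − (K+1)ρ^K + Kρ^(K+1)] / [(1−ρ)(1−ρ^(K+1))]
Numerator: 0.2776·(1 − 11·0.000002714 + 10·0.0000007534) = 0.277560
Denominator: (0.7224)·(0.999999) = 0.722433
L = 0.277560/0.722433 = 0.3842

Final: 0.3842


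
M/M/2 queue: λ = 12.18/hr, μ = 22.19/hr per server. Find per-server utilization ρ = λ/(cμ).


ρ = λ/(cμ) = 12.18/(2·22.19) = 12.18/44.38 = 0.2744

Final: 0.2744


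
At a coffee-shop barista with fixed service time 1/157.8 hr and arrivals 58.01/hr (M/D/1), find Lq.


ρ = 58.01/157.8 = 0.3676
M/D/1: Lq = ρ²/(2(1−ρ)) = 0.1351/(2·0.6324) = 0.10685

Final: 0.10685


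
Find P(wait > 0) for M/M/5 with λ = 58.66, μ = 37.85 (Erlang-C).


a = λ/μ = 1.5498; ρ = a/5 = 0.3100
P₀ = 0.211887 (from M/M/c formula)
C(c,a) = [a^c/(c!(1−ρ))]·P₀ = [8.94089/(120·0.6900)]·0.211887
= 0.10798·0.211887 = 0.022879

Final: 0.022879


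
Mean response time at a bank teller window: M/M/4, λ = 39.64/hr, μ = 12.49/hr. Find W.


a = 3.1737; ρ = 0.7934; P₀ = 0.028569
Lq = P₀·a^c·ρ/(c!(1−ρ)²) = 2.24575
Wq = Lq/λ = 2.24575/39.64 = 0.05665 hr
W = Wq + 1/μ = 0.05665 + 0.08006 = 0.13672 hr

Final: 0.13672 hr


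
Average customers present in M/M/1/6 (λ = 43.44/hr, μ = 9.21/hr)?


ρ = 43.44/9.21 = 4.7166
L = ρ[1 − (K+1)ρ^K + Kρ^(K+1)] / [(1−ρ)(1−ρ^(K+1))]
Numerator: 4.7166·(1 − 7·11009.842805 + 6·51929.160853) = 1106078.927741
Denominator: (-3.7166)·(-51928.160853) = 192996.845385
L = 1106078.927741/192996.845385 = 5.7311

Final: 5.7311


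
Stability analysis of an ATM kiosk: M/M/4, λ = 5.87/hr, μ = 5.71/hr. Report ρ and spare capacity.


Total capacity cμ = 4·5.71 = 22.84/hr
ρ = λ/(cμ) = 5.87/22.84 = 0.2570
Stable ⇔ ρ < 1: YES
Spare capacity = cμ − λ = 22.84 − 5.87 = 16.97/hr

Final: ρ = 0.2570; stable; margin = 16.97/hr


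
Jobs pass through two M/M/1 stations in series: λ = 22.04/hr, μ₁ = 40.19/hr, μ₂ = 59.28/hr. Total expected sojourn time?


Each node sees arrival rate λ = 22.04/hr (tandem ⇒ throughput preserved).
W₁ = 1/(μ₁−λ) = 1/(40.19−22.04) = 0.05510 hr
W₂ = 1/(μ₂−λ) = 1/(59.28−22.04) = 0.02685 hr
W_total = W₁ + W₂ = 0.05510 + 0.02685 = 0.08195 hr

Final: 0.08195 hr


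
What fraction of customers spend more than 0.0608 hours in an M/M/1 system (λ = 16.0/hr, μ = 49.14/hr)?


W ~ Exponential(μ−λ) for M/M/1.
μ − λ = 49.14 − 16.0 = 33.1400
P(W > t) = e^{−(μ−λ)t} = e^{−2.0149} = 0.133332

Final: 0.133332


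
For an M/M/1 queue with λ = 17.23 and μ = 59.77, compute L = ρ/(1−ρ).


ρ = λ/μ = 17.23/59.77 = 0.2883
L = ρ/(1−ρ) = 0.2883/(1 − 0.2883) = 0.2883/0.7117 = 0.4050

Final: 0.4050


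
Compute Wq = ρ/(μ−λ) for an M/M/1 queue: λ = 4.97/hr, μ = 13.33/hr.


ρ = 4.97/13.33 = 0.3728
Wq = ρ/(μ−λ) = 0.3728/(13.33 − 4.97) = 0.3728/8.36 = 0.04460 hr

Final: 0.04460 hr


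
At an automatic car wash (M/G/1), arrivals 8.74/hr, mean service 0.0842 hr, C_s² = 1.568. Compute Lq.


ρ = λ·E[S] = 8.74·0.0842 = 0.7359
Lq = ρ²(1+C_s²)/(2(1−ρ)) = 0.5416·(1+1.568)/(2·0.2641)
= 0.5416·2.5680/0.5282 = 2.63304

Final: 2.63304


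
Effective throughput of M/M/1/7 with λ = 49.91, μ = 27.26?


ρ = 1.8309; P_K = (1−ρ)ρ^7/(1−ρ^8) = 0.457440
λ_eff = λ(1 − P_K) = 49.91·(1 − 0.457440) = 49.91·0.542560 = 27.0792 /hr

Final: 27.0792 /hr


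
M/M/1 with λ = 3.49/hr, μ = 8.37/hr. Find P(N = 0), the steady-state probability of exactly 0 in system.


ρ = 3.49/8.37 = 0.4170
P_n = (1−ρ)·ρ^n = (1 − 0.4170)·0.4170^0 = 0.5830·1.000000 = 0.583035

Final: 0.583035


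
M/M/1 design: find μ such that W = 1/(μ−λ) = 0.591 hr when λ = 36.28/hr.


W = 1/(μ−λ) ⇒ μ − λ = 1/W = 1/0.591 = 1.6920
μ = λ + 1/W = 36.28 + 1.6920 = 37.9720 per hr

Final: 37.9720 /hr


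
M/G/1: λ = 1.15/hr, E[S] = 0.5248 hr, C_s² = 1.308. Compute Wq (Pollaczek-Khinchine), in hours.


ρ = λ·E[S] = 1.15·0.5248 = 0.6035
E[S²] = E[S]²(1+C_s²) = 0.5248²·(1+1.308) = 0.635658
Wq = λ·E[S²]/(2(1−ρ)) = 1.15·0.635658/(2·0.3965) = 0.92187 hr

Final: 0.92187 hr


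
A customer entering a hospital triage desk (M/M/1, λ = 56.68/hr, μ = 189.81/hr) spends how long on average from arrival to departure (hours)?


W = 1/(μ−λ) = 1/(189.81 − 56.68) = 1/133.13 = 0.007511 hr

Final: 0.007511 hr


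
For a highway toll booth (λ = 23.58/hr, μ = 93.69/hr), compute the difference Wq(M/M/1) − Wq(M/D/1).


ρ = 23.58/93.69 = 0.2517
Wq(M/M/1) = ρ/(μ−λ) = 0.2517/70.11 = 0.003590 hr
Wq(M/D/1) = ρ/(2(μ−λ)) = 0.001795 hr
Savings = 0.003590 − 0.001795 = 0.001795 hr

Final: 0.001795 hr


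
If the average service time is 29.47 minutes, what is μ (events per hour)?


μ = 1/(service time) in consistent units.
1 hour = 60 min, so μ = 60/29.47 = 2.0360 per hour

Final: 2.0360 /hr


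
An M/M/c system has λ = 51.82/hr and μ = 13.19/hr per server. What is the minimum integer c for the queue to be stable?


Stability requires cμ > λ ⇔ c > λ/μ.
λ/μ = 51.82/13.19 = 3.9287
Minimum integer c = ⌊3.9287⌋ + 1 = 4
Check: 4·13.19 = 52.76 > 51.82, while 3·13.19 = 39.57 ≤ 51.82

Final: 4 servers


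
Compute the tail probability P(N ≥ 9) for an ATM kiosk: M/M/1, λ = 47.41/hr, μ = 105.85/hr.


ρ = 47.41/105.85 = 0.4479
P(N ≥ n) = ρ^n = 0.4479^9 = 0.0007255

Final: 0.0007255


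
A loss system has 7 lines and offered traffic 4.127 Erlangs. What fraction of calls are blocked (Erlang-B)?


B(c,a) = (a^c/c!) / Σ_{k=0}^{c} a^k/k!
a^7/7! = 4.045859
Σ terms (k=0..7): 1.00000 + 4.12700 + 8.51606 + 11.71527 + 12.08723 + 9.97680 + 6.86237 + 4.04586 = 58.330584
B = 4.045859/58.330584 = 0.069361

Final: 0.069361


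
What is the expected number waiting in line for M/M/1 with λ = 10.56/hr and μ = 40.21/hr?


ρ = 10.56/40.21 = 0.2626
Lq = ρ²/(1−ρ) = 0.06897/0.7374 = 0.09353

Final: 0.09353


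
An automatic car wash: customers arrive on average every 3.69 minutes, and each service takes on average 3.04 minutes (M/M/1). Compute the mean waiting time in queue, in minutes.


λ = 60/3.69 = 16.2602 /hr
μ = 60/3.04 = 19.7368 /hr
ρ = λ/μ = 16.2602/19.7368 = 0.8238
Wq = ρ/(μ−λ) = 0.8238/(19.7368−16.2602) = 0.23696 hr
In minutes: 0.23696·60 = 14.218 min

Final: 14.218 min


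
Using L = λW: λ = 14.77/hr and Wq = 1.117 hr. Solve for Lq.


Lq = λWq = 14.77·1.117 = 16.4981

Final: 16.4981


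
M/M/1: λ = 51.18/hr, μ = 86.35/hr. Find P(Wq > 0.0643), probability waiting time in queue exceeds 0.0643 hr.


ρ = 51.18/86.35 = 0.5927
P(Wq > t) = ρ·e^{−(μ−λ)t} = 0.5927·e^{−2.2614}
= 0.5927·0.104201 = 0.061761

Final: 0.061761


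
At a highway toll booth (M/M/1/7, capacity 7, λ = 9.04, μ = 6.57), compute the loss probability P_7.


ρ = λ/μ = 9.04/6.57 = 1.3760
P_K = (1−ρ)ρ^K/(1−ρ^(K+1)) = (-0.3760·9.337302)/(1 − 12.847673)
= -3.510371/-11.847673 = 0.296292

Final: 0.296292


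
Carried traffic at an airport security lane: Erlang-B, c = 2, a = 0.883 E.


B(2,0.883) = 0.171523 (Erlang-B)
Carried load = a(1 − B) = 0.883·(1 − 0.171523) = 0.883·0.828477 = 0.7315 E

Final: 0.7315 Erlangs


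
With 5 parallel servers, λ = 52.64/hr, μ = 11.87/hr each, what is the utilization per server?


ρ = λ/(cμ) = 52.64/(5·11.87) = 52.64/59.35 = 0.8869

Final: 0.8869


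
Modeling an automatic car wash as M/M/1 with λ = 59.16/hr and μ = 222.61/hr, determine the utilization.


ρ = λ/μ = 59.16/222.61 = 0.2658

Final: 0.2658


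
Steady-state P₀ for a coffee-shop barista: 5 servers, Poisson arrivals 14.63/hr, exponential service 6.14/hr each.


a = λ/μ = 14.63/6.14 = 2.3827; ρ = a/c = 0.4765
Σ_{k=0}^{4} a^k/k! (terms k=0..4) = 1.00000 + 2.38274 + 2.83872 + 2.25464 + 1.34305 = 9.81914
Tail: a^5/(5!(1−ρ)) = 76.80328/(120·0.5235) = 1.22270
P₀ = 1/(9.81914 + 1.22270) = 1/11.04184 = 0.090565

Final: 0.090565


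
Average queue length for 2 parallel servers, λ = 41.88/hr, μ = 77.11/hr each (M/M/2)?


a = λ/μ = 0.5431; ρ = a/2 = 0.2716
P₀ = 0.572871
Lq = P₀·a^c·ρ / (c!·(1−ρ)²) = 0.572871·0.29498·0.2716/(2·0.53062)
= 0.04324

Final: 0.04324


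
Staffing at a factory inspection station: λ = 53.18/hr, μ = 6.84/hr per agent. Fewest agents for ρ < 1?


Stability requires cμ > λ ⇔ c > λ/μ.
λ/μ = 53.18/6.84 = 7.7749
Minimum integer c = ⌊7.7749⌋ + 1 = 8
Check: 8·6.84 = 54.72 > 53.18, while 7·6.84 = 47.88 ≤ 53.18

Final: 8 servers


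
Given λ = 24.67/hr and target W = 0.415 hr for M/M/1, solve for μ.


W = 1/(μ−λ) ⇒ μ − λ = 1/W = 1/0.415 = 2.4096
μ = λ + 1/W = 24.67 + 2.4096 = 27.0796 per hr

Final: 27.0796 /hr


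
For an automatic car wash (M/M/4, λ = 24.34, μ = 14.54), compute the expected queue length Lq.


a = λ/μ = 1.6740; ρ = a/4 = 0.4185
P₀ = 0.184513
Lq = P₀·a^c·ρ / (c!·(1−ρ)²) = 0.184513·7.85280·0.4185/(24·0.33814)
= 0.07472

Final: 0.07472


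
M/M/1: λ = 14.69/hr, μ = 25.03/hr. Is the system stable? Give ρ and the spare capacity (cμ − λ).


Total capacity cμ = 1·25.03 = 25.03/hr
ρ = λ/(cμ) = 14.69/25.03 = 0.5869
Stable ⇔ ρ < 1: YES
Spare capacity = cμ − λ = 25.03 − 14.69 = 10.34/hr

Final: ρ = 0.5869; stable; margin = 10.34/hr


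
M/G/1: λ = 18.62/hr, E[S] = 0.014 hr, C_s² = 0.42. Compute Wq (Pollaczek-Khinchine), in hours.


ρ = λ·E[S] = 18.62·0.014 = 0.2607
E[S²] = E[S]²(1+C_s²) = 0.014²·(1+0.42) = 0.0002783
Wq = λ·E[S²]/(2(1−ρ)) = 18.62·0.0002783/(2·0.7393) = 0.003505 hr

Final: 0.003505 hr


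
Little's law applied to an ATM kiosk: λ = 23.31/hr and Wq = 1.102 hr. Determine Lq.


Lq = λWq = 23.31·1.102 = 25.6876

Final: 25.6876


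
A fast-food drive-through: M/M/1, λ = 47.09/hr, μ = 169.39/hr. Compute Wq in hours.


ρ = 47.09/169.39 = 0.2780
Wq = ρ/(μ−λ) = 0.2780/(169.39 − 47.09) = 0.2780/122.30 = 0.002273 hr

Final: 0.002273 hr


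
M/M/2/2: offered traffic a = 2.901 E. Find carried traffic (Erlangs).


B(2,2.901) = 0.518924 (Erlang-B)
Carried load = a(1 − B) = 2.901·(1 − 0.518924) = 2.901·0.481076 = 1.3956 E

Final: 1.3956 Erlangs


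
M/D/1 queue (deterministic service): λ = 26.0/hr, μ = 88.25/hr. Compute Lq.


ρ = 26.0/88.25 = 0.2946
M/D/1: Lq = ρ²/(2(1−ρ)) = 0.08680/(2·0.7054) = 0.06153

Final: 0.06153


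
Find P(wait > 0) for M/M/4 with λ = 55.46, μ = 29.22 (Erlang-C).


a = λ/μ = 1.8980; ρ = a/4 = 0.4745
P₀ = 0.145606 (from M/M/c formula)
C(c,a) = [a^c/(c!(1−ρ))]·P₀ = [12.97773/(24·0.5255)]·0.145606
= 1.02901·0.145606 = 0.149830

Final: 0.149830


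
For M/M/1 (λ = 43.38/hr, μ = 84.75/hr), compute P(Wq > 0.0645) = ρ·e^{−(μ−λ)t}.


ρ = 43.38/84.75 = 0.5119
P(Wq > t) = ρ·e^{−(μ−λ)t} = 0.5119·e^{−2.6684}
= 0.5119·0.069366 = 0.035505

Final: 0.035505


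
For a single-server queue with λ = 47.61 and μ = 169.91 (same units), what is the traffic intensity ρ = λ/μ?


ρ = λ/μ = 47.61/169.91 = 0.2802

Final: 0.2802


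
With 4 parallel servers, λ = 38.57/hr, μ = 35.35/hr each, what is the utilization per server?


ρ = λ/(cμ) = 38.57/(4·35.35) = 38.57/141.40 = 0.2728

Final: 0.2728


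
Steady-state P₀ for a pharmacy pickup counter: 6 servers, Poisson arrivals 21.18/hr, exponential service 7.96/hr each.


a = λ/μ = 21.18/7.96 = 2.6608; ρ = a/c = 0.4435
Σ_{k=0}^{5} a^k/k! (terms k=0..5) = 1.00000 + 2.66080 + 3.53994 + 3.13969 + 2.08853 + 1.11143 = 13.54040
Tail: a^6/(6!(1−ρ)) = 354.87657/(720·0.5565) = 0.88563
P₀ = 1/(13.54040 + 0.88563) = 1/14.42603 = 0.069319

Final: 0.069319


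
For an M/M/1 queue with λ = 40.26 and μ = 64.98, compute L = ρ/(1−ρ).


ρ = λ/μ = 40.26/64.98 = 0.6196
L = ρ/(1−ρ) = 0.6196/(1 − 0.6196) = 0.6196/0.3804 = 1.6286

Final: 1.6286


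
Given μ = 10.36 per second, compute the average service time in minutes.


Mean service time = 1/μ = 1/10.36 second = 0.09653 second
In minutes: 0.09653 × 0.0166667 = 0.001609 min

Final: 0.001609 min


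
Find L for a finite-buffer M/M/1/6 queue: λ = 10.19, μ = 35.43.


ρ = 10.19/35.43 = 0.2876
L = ρ[1 − (K+1)ρ^K + Kρ^(K+1)] / [(1−ρ)(1−ρ^(K+1))]
Numerator: 0.2876·(1 − 7·0.0005660 + 6·0.0001628) = 0.286751
Denominator: (0.7124)·(0.999837) = 0.712275
L = 0.286751/0.712275 = 0.4026

Final: 0.4026


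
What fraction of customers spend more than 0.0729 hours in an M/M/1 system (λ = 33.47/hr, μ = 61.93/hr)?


W ~ Exponential(μ−λ) for M/M/1.
μ − λ = 61.93 − 33.47 = 28.4600
P(W > t) = e^{−(μ−λ)t} = e^{−2.0747} = 0.125590

Final: 0.125590


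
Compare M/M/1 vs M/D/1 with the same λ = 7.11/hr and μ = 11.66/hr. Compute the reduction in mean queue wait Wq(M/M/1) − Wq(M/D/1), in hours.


ρ = 7.11/11.66 = 0.6098
Wq(M/M/1) = ρ/(μ−λ) = 0.6098/4.55 = 0.13402 hr
Wq(M/D/1) = ρ/(2(μ−λ)) = 0.06701 hr
Savings = 0.13402 − 0.06701 = 0.06701 hr

Final: 0.06701 hr


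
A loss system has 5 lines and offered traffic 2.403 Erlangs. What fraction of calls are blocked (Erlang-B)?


B(c,a) = (a^c/c!) / Σ_{k=0}^{c} a^k/k!
a^5/5! = 0.667710
Σ terms (k=0..5): 1.00000 + 2.40300 + 2.88720 + 2.31265 + 1.38932 + 0.66771 = 10.659890
B = 0.667710/10.659890 = 0.062638

Final: 0.062638


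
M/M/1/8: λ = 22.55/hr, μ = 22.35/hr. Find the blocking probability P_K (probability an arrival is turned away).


ρ = λ/μ = 22.55/22.35 = 1.0089
P_K = (1−ρ)ρ^K/(1−ρ^(K+1)) = (-0.008949·1.073871)/(1 − 1.083481)
= -0.009610/-0.083481 = 0.115111

Final: 0.115111


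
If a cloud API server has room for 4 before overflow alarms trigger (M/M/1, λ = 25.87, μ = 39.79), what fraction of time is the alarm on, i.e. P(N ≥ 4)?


ρ = 25.87/39.79 = 0.6502
P(N ≥ n) = ρ^n = 0.6502^4 = 0.178686

Final: 0.178686


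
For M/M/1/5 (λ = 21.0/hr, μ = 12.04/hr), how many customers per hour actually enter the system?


ρ = 1.7442; P_K = (1−ρ)ρ^5/(1−ρ^6) = 0.442379
λ_eff = λ(1 − P_K) = 21.0·(1 − 0.442379) = 21.0·0.557621 = 11.7100 /hr

Final: 11.7100 /hr


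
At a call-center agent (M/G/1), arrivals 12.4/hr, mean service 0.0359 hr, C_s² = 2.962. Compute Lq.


ρ = λ·E[S] = 12.4·0.0359 = 0.4452
Lq = ρ²(1+C_s²)/(2(1−ρ)) = 0.1982·(1+2.962)/(2·0.5548)
= 0.1982·3.9620/1.1097 = 0.70754

Final: 0.70754


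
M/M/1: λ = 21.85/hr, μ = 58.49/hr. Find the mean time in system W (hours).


W = 1/(μ−λ) = 1/(58.49 − 21.85) = 1/36.64 = 0.02729 hr

Final: 0.02729 hr


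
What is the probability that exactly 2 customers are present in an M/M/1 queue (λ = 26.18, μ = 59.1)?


ρ = 26.18/59.1 = 0.4430
P_n = (1−ρ)·ρ^n = (1 − 0.4430)·0.4430^2 = 0.5570·0.196230 = 0.109304

Final: 0.109304


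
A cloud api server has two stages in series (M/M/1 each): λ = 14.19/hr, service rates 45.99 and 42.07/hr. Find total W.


Each node sees arrival rate λ = 14.19/hr (tandem ⇒ throughput preserved).
W₁ = 1/(μ₁−λ) = 1/(45.99−14.19) = 0.03145 hr
W₂ = 1/(μ₂−λ) = 1/(42.07−14.19) = 0.03587 hr
W_total = W₁ + W₂ = 0.03145 + 0.03587 = 0.06731 hr

Final: 0.06731 hr


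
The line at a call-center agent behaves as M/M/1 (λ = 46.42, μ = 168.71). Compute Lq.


ρ = 46.42/168.71 = 0.2751
Lq = ρ²/(1−ρ) = 0.07571/0.7249 = 0.1044

Final: 0.1044


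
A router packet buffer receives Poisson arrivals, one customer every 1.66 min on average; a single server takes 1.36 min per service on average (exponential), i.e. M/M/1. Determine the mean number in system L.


λ = 60/1.66 = 36.1446 /hr
μ = 60/1.36 = 44.1176 /hr
ρ = λ/μ = 36.1446/44.1176 = 0.8193
L = ρ/(1−ρ) = 0.8193/0.1807 = 4.5333

Final: 4.5333


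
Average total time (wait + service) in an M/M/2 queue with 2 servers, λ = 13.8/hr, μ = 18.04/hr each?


a = 0.7650; ρ = 0.3825; P₀ = 0.446672
Lq = P₀·a^c·ρ/(c!(1−ρ)²) = 0.13109
Wq = Lq/λ = 0.13109/13.8 = 0.009499 hr
W = Wq + 1/μ = 0.009499 + 0.05543 = 0.06493 hr

Final: 0.06493 hr


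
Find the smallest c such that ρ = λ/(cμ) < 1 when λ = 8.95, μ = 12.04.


Stability requires cμ > λ ⇔ c > λ/μ.
λ/μ = 8.95/12.04 = 0.7434
Minimum integer c = ⌊0.7434⌋ + 1 = 1
Check: 1·12.04 = 12.04 > 8.95, while 0·12.04 = 0.00 ≤ 8.95

Final: 1 servers


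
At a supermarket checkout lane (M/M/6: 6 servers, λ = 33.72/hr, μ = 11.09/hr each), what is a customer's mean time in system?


a = 3.0406; ρ = 0.5068; P₀ = 0.046948
Lq = P₀·a^c·ρ/(c!(1−ρ)²) = 0.10733
Wq = Lq/λ = 0.10733/33.72 = 0.003183 hr
W = Wq + 1/μ = 0.003183 + 0.09017 = 0.09335 hr

Final: 0.09335 hr


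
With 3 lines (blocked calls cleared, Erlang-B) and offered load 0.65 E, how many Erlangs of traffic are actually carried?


B(3,0.65) = 0.024001 (Erlang-B)
Carried load = a(1 − B) = 0.65·(1 − 0.024001) = 0.65·0.975999 = 0.6344 E

Final: 0.6344 Erlangs


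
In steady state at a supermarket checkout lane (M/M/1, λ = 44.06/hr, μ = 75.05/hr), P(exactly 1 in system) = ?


ρ = 44.06/75.05 = 0.5871
P_n = (1−ρ)·ρ^n = (1 − 0.5871)·0.5871^1 = 0.4129·0.587075 = 0.242418

Final: 0.242418


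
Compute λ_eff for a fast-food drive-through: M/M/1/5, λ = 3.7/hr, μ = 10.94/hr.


ρ = 0.3382; P_K = (1−ρ)ρ^5/(1−ρ^6) = 0.002933
λ_eff = λ(1 − P_K) = 3.7·(1 − 0.002933) = 3.7·0.997067 = 3.6891 /hr

Final: 3.6891 /hr


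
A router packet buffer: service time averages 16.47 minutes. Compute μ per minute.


μ = 1/(service time) in consistent units.
1 minute = 1 min, so μ = 1/16.47 = 0.06072 per minute

Final: 0.06072 /min


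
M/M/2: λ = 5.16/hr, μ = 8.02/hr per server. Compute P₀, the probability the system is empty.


a = λ/μ = 5.16/8.02 = 0.6434; ρ = a/c = 0.3217
Σ_{k=0}^{1} a^k/k! (terms k=0..1) = 1.00000 + 0.64339 = 1.64339
Tail: a^2/(2!(1−ρ)) = 0.41395/(2·0.6783) = 0.30514
P₀ = 1/(1.64339 + 0.30514) = 1/1.94853 = 0.513208

Final: 0.513208


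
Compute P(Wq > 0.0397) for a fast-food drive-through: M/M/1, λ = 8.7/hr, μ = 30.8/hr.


ρ = 8.7/30.8 = 0.2825
P(Wq > t) = ρ·e^{−(μ−λ)t} = 0.2825·e^{−0.8774}
= 0.2825·0.415875 = 0.117471

Final: 0.117471


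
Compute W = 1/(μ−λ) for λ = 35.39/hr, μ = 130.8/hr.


W = 1/(μ−λ) = 1/(130.8 − 35.39) = 1/95.41 = 0.01048 hr

Final: 0.01048 hr


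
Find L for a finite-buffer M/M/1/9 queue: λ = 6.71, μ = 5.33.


ρ = 6.71/5.33 = 1.2589
L = ρ[1 − (K+1)ρ^K + Kρ^(K+1)] / [(1−ρ)(1−ρ^(K+1))]
Numerator: 1.2589·(1 − 10·7.942511 + 9·9.998920) = 14.559540
Denominator: (-0.2589)·(-8.998920) = 2.329927
L = 14.559540/2.329927 = 6.2489

Final: 6.2489


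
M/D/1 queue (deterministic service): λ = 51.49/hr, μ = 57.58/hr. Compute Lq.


ρ = 51.49/57.58 = 0.8942
M/D/1: Lq = ρ²/(2(1−ρ)) = 0.7997/(2·0.1058) = 3.78030

Final: 3.78030


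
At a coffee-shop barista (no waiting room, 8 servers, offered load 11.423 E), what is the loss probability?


B(c,a) = (a^c/c!) / Σ_{k=0}^{c} a^k/k!
a^8/8! = 7189.867565
Σ terms (k=0..8): 1.00000 + 11.42300 + 65.24246 + 248.42156 + 709.42986 + 1620.76346 + 3085.66351 + 5035.36203 + 7189.86757 = 17967.173455
B = 7189.867565/17967.173455 = 0.400167

Final: 0.400167


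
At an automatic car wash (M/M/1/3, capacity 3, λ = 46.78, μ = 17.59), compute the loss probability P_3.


ρ = λ/μ = 46.78/17.59 = 2.6595
P_K = (1−ρ)ρ^K/(1−ρ^(K+1)) = (-1.6595·18.809755)/(1 − 50.023896)
= -31.214141/-49.023896 = 0.636713

Final: 0.636713


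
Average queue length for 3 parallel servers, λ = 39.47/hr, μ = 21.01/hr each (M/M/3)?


a = λ/μ = 1.8786; ρ = a/3 = 0.6262
P₀ = 0.131587
Lq = P₀·a^c·ρ / (c!·(1−ρ)²) = 0.131587·6.63015·0.6262/(6·0.13972)
= 0.65170

Final: 0.65170


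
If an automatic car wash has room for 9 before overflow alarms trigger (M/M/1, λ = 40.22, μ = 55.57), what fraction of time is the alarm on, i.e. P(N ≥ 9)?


ρ = 40.22/55.57 = 0.7238
P(N ≥ n) = ρ^n = 0.7238^9 = 0.054502

Final: 0.054502


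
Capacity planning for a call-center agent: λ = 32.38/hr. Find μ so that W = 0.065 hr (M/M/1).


W = 1/(μ−λ) ⇒ μ − λ = 1/W = 1/0.065 = 15.3846
μ = λ + 1/W = 32.38 + 15.3846 = 47.7646 per hr

Final: 47.7646 /hr


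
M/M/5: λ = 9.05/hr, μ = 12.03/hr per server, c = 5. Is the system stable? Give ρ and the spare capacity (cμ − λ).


Total capacity cμ = 5·12.03 = 60.15/hr
ρ = λ/(cμ) = 9.05/60.15 = 0.1505
Stable ⇔ ρ < 1: YES
Spare capacity = cμ − λ = 60.15 − 9.05 = 51.10/hr

Final: ρ = 0.1505; stable; margin = 51.10/hr


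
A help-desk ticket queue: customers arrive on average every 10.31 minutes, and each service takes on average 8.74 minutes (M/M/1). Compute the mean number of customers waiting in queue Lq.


λ = 60/10.31 = 5.8196 /hr
μ = 60/8.74 = 6.8650 /hr
ρ = λ/μ = 5.8196/6.8650 = 0.8477
Lq = ρ²/(1−ρ) = 0.7186/0.1523 = 4.7192

Final: 4.7192


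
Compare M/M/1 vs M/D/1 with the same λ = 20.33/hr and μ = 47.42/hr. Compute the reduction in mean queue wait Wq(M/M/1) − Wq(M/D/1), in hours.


ρ = 20.33/47.42 = 0.4287
Wq(M/M/1) = ρ/(μ−λ) = 0.4287/27.09 = 0.01583 hr
Wq(M/D/1) = ρ/(2(μ−λ)) = 0.007913 hr
Savings = 0.01583 − 0.007913 = 0.007913 hr

Final: 0.007913 hr


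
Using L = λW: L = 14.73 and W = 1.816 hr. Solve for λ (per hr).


λ = L/W = 14.73/1.816 = 8.1112 /hr

Final: 8.1112 /hr


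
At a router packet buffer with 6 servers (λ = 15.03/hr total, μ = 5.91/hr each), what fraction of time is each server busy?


ρ = λ/(cμ) = 15.03/(6·5.91) = 15.03/35.46 = 0.4239

Final: 0.4239


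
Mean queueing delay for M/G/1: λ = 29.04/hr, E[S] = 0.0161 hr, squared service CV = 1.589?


ρ = λ·E[S] = 29.04·0.0161 = 0.4675
E[S²] = E[S]²(1+C_s²) = 0.0161²·(1+1.589) = 0.0006711
Wq = λ·E[S²]/(2(1−ρ)) = 29.04·0.0006711/(2·0.5325) = 0.01830 hr

Final: 0.01830 hr


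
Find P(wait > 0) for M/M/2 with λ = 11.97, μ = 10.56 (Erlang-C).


a = λ/μ = 1.1335; ρ = a/2 = 0.5668
P₀ = 0.276519 (from M/M/c formula)
C(c,a) = [a^c/(c!(1−ρ))]·P₀ = [1.28487/(2·0.4332)]·0.276519
= 1.48287·0.276519 = 0.410041

Final: 0.410041


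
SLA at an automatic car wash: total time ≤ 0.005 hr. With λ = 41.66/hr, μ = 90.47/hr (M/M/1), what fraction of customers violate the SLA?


W ~ Exponential(μ−λ) for M/M/1.
μ − λ = 90.47 − 41.66 = 48.8100
P(W > t) = e^{−(μ−λ)t} = e^{−0.2441} = 0.783448

Final: 0.783448


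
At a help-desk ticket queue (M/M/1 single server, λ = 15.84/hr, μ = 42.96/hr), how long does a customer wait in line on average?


ρ = 15.84/42.96 = 0.3687
Wq = ρ/(μ−λ) = 0.3687/(42.96 − 15.84) = 0.3687/27.12 = 0.01360 hr

Final: 0.01360 hr


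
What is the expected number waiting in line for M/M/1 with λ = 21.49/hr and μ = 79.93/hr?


ρ = 21.49/79.93 = 0.2689
Lq = ρ²/(1−ρ) = 0.07229/0.7311 = 0.09887

Final: 0.09887


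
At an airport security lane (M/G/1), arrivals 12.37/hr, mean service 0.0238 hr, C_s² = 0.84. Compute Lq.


ρ = λ·E[S] = 12.37·0.0238 = 0.2944
Lq = ρ²(1+C_s²)/(2(1−ρ)) = 0.08667·(1+0.84)/(2·0.7056)
= 0.08667·1.8400/1.4112 = 0.11301

Final: 0.11301


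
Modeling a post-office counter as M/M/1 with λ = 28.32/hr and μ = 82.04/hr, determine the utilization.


ρ = λ/μ = 28.32/82.04 = 0.3452

Final: 0.3452


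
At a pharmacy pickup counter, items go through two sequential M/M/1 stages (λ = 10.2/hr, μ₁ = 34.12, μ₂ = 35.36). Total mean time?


Each node sees arrival rate λ = 10.2/hr (tandem ⇒ throughput preserved).
W₁ = 1/(μ₁−λ) = 1/(34.12−10.2) = 0.04181 hr
W₂ = 1/(μ₂−λ) = 1/(35.36−10.2) = 0.03975 hr
W_total = W₁ + W₂ = 0.04181 + 0.03975 = 0.08155 hr

Final: 0.08155 hr


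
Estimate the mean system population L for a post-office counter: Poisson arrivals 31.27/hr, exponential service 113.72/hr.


ρ = λ/μ = 31.27/113.72 = 0.2750
L = ρ/(1−ρ) = 0.2750/(1 − 0.2750) = 0.2750/0.7250 = 0.3793

Final: 0.3793


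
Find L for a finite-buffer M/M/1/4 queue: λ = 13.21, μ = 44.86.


ρ = 13.21/44.86 = 0.2945
L = ρ[1 − (K+1)ρ^K + Kρ^(K+1)] / [(1−ρ)(1−ρ^(K+1))]
Numerator: 0.2945·(1 − 5·0.007519 + 4·0.002214) = 0.286009
Denominator: (0.7055)·(0.997786) = 0.703966
L = 0.286009/0.703966 = 0.4063

Final: 0.4063


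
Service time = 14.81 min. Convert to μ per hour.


μ = 1/(service time) in consistent units.
1 hour = 60 min, so μ = 60/14.81 = 4.0513 per hour

Final: 4.0513 /hr


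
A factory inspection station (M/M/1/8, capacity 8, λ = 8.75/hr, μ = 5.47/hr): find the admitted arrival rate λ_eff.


ρ = 1.5996; P_K = (1−ρ)ρ^8/(1−ρ^9) = 0.380404
λ_eff = λ(1 − P_K) = 8.75·(1 − 0.380404) = 8.75·0.619596 = 5.4215 /hr

Final: 5.4215 /hr


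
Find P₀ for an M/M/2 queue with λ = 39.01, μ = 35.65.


a = λ/μ = 39.01/35.65 = 1.0942; ρ = a/c = 0.5471
Σ_{k=0}^{1} a^k/k! (terms k=0..1) = 1.00000 + 1.09425 = 2.09425
Tail: a^2/(2!(1−ρ)) = 1.19738/(2·0.4529) = 1.32198
P₀ = 1/(2.09425 + 1.32198) = 1/3.41623 = 0.292721

Final: 0.292721


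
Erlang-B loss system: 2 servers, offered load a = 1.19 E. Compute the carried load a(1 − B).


B(2,1.19) = 0.244319 (Erlang-B)
Carried load = a(1 − B) = 1.19·(1 − 0.244319) = 1.19·0.755681 = 0.8993 E

Final: 0.8993 Erlangs


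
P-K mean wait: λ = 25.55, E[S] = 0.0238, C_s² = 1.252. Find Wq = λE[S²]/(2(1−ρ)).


ρ = λ·E[S] = 25.55·0.0238 = 0.6081
E[S²] = E[S]²(1+C_s²) = 0.0238²·(1+1.252) = 0.001276
Wq = λ·E[S²]/(2(1−ρ)) = 25.55·0.001276/(2·0.3919) = 0.04158 hr

Final: 0.04158 hr


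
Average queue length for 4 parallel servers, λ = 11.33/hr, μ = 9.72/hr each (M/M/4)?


a = λ/μ = 1.1656; ρ = a/4 = 0.2914
P₀ = 0.310799
Lq = P₀·a^c·ρ / (c!·(1−ρ)²) = 0.310799·1.84610·0.2914/(24·0.50210)
= 0.01388

Final: 0.01388


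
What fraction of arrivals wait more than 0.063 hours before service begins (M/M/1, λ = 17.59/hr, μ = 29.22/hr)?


ρ = 17.59/29.22 = 0.6020
P(Wq > t) = ρ·e^{−(μ−λ)t} = 0.6020·e^{−0.7327}
= 0.6020·0.480614 = 0.289323

Final: 0.289323


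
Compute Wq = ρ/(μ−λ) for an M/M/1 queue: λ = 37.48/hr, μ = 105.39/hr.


ρ = 37.48/105.39 = 0.3556
Wq = ρ/(μ−λ) = 0.3556/(105.39 − 37.48) = 0.3556/67.91 = 0.005237 hr

Final: 0.005237 hr


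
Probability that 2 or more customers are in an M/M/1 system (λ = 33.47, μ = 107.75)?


ρ = 33.47/107.75 = 0.3106
P(N ≥ n) = ρ^n = 0.3106^2 = 0.096489

Final: 0.096489


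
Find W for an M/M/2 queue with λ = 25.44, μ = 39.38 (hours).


a = 0.6460; ρ = 0.3230; P₀ = 0.511708
Lq = P₀·a^c·ρ/(c!(1−ρ)²) = 0.07525
Wq = Lq/λ = 0.07525/25.44 = 0.002958 hr
W = Wq + 1/μ = 0.002958 + 0.02539 = 0.02835 hr

Final: 0.02835 hr


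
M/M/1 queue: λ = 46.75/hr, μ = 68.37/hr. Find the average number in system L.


ρ = λ/μ = 46.75/68.37 = 0.6838
L = ρ/(1−ρ) = 0.6838/(1 − 0.6838) = 0.6838/0.3162 = 2.1623

Final: 2.1623


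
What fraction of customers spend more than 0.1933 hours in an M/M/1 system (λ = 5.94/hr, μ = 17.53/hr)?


W ~ Exponential(μ−λ) for M/M/1.
μ − λ = 17.53 − 5.94 = 11.5900
P(W > t) = e^{−(μ−λ)t} = e^{−2.2403} = 0.106422

Final: 0.106422


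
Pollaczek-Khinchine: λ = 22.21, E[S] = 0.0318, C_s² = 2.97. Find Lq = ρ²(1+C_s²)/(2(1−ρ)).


ρ = λ·E[S] = 22.21·0.0318 = 0.7063
Lq = ρ²(1+C_s²)/(2(1−ρ)) = 0.4988·(1+2.97)/(2·0.2937)
= 0.4988·3.9700/0.5874 = 3.37113

Final: 3.37113


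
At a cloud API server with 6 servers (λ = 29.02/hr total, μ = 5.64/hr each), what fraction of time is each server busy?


ρ = λ/(cμ) = 29.02/(6·5.64) = 29.02/33.84 = 0.8576

Final: 0.8576


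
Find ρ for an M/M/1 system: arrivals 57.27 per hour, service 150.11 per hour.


ρ = λ/μ = 57.27/150.11 = 0.3815

Final: 0.3815


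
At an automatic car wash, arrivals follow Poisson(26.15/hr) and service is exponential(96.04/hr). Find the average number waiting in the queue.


ρ = 26.15/96.04 = 0.2723
Lq = ρ²/(1−ρ) = 0.07414/0.7277 = 0.1019

Final: 0.1019


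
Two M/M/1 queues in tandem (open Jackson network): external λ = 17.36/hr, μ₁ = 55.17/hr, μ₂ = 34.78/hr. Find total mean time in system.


Each node sees arrival rate λ = 17.36/hr (tandem ⇒ throughput preserved).
W₁ = 1/(μ₁−λ) = 1/(55.17−17.36) = 0.02645 hr
W₂ = 1/(μ₂−λ) = 1/(34.78−17.36) = 0.05741 hr
W_total = W₁ + W₂ = 0.02645 + 0.05741 = 0.08385 hr

Final: 0.08385 hr


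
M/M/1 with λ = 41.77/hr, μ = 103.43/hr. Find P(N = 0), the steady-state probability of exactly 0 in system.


ρ = 41.77/103.43 = 0.4038
P_n = (1−ρ)·ρ^n = (1 − 0.4038)·0.4038^0 = 0.5962·1.000000 = 0.596152

Final: 0.596152


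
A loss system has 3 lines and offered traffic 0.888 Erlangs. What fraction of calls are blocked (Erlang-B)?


B(c,a) = (a^c/c!) / Σ_{k=0}^{c} a^k/k!
a^3/3! = 0.116705
Σ terms (k=0..3): 1.00000 + 0.88800 + 0.39427 + 0.11670 = 2.398977
B = 0.116705/2.398977 = 0.048648

Final: 0.048648


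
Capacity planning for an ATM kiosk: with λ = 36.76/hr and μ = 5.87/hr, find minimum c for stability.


Stability requires cμ > λ ⇔ c > λ/μ.
λ/μ = 36.76/5.87 = 6.2624
Minimum integer c = ⌊6.2624⌋ + 1 = 7
Check: 7·5.87 = 41.09 > 36.76, while 6·5.87 = 35.22 ≤ 36.76

Final: 7 servers


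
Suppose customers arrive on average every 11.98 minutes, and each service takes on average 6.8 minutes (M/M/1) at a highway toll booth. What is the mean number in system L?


λ = 60/11.98 = 5.0083 /hr
μ = 60/6.8 = 8.8235 /hr
ρ = λ/μ = 5.0083/8.8235 = 0.5676
L = ρ/(1−ρ) = 0.5676/0.4324 = 1.3127

Final: 1.3127


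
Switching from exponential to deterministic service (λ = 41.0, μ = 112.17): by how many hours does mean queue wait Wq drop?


ρ = 41.0/112.17 = 0.3655
Wq(M/M/1) = ρ/(μ−λ) = 0.3655/71.17 = 0.005136 hr
Wq(M/D/1) = ρ/(2(μ−λ)) = 0.002568 hr
Savings = 0.005136 − 0.002568 = 0.002568 hr

Final: 0.002568 hr


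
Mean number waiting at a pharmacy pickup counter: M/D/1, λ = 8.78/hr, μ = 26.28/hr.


ρ = 8.78/26.28 = 0.3341
M/D/1: Lq = ρ²/(2(1−ρ)) = 0.1116/(2·0.6659) = 0.08381

Final: 0.08381


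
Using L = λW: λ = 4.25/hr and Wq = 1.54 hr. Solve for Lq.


Lq = λWq = 4.25·1.54 = 6.5450

Final: 6.5450


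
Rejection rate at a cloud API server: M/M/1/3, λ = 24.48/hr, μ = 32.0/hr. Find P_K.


ρ = λ/μ = 24.48/32.0 = 0.7650
P_K = (1−ρ)ρ^K/(1−ρ^(K+1)) = (0.2350·0.447697)/(1 − 0.342488)
= 0.105209/0.657512 = 0.160011

Final: 0.160011


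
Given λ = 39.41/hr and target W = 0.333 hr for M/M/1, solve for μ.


W = 1/(μ−λ) ⇒ μ − λ = 1/W = 1/0.333 = 3.0030
μ = λ + 1/W = 39.41 + 3.0030 = 42.4130 per hr

Final: 42.4130 /hr


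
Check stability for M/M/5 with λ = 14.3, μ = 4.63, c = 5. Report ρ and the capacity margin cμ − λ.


Total capacity cμ = 5·4.63 = 23.15/hr
ρ = λ/(cμ) = 14.3/23.15 = 0.6177
Stable ⇔ ρ < 1: YES
Spare capacity = cμ − λ = 23.15 − 14.3 = 8.85/hr

Final: ρ = 0.6177; stable; margin = 8.85/hr


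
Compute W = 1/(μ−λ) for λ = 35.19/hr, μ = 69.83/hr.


W = 1/(μ−λ) = 1/(69.83 − 35.19) = 1/34.64 = 0.02887 hr

Final: 0.02887 hr


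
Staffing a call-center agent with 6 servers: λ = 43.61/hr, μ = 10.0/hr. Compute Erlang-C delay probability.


a = λ/μ = 4.3610; ρ = a/6 = 0.7268
P₀ = 0.010883 (from M/M/c formula)
C(c,a) = [a^c/(c!(1−ρ))]·P₀ = [6878.86078/(720·0.2732)]·0.010883
= 34.97489·0.010883 = 0.380644

Final: 0.380644


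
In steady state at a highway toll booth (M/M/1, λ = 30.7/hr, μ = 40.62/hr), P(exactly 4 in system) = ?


ρ = 30.7/40.62 = 0.7558
P_n = (1−ρ)·ρ^n = (1 − 0.7558)·0.7558^4 = 0.2442·0.326283 = 0.079683

Final: 0.079683


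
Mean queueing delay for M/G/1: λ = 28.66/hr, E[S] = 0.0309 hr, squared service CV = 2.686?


ρ = λ·E[S] = 28.66·0.0309 = 0.8856
E[S²] = E[S]²(1+C_s²) = 0.0309²·(1+2.686) = 0.003519
Wq = λ·E[S²]/(2(1−ρ)) = 28.66·0.003519/(2·0.1144) = 0.44083 hr

Final: 0.44083 hr


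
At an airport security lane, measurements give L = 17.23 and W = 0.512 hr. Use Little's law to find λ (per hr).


λ = L/W = 17.23/0.512 = 33.6523 /hr

Final: 33.6523 /hr


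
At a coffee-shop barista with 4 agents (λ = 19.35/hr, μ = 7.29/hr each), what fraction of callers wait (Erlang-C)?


a = λ/μ = 2.6543; ρ = a/4 = 0.6636
P₀ = 0.060821 (from M/M/c formula)
C(c,a) = [a^c/(c!(1−ρ))]·P₀ = [49.63794/(24·0.3364)]·0.060821
= 6.14782·0.060821 = 0.373917

Final: 0.373917


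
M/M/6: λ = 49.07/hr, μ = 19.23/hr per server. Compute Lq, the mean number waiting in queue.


a = λ/μ = 2.5517; ρ = a/6 = 0.4253
P₀ = 0.077447
Lq = P₀·a^c·ρ / (c!·(1−ρ)²) = 0.077447·276.07091·0.4253/(720·0.33029)
= 0.03824

Final: 0.03824


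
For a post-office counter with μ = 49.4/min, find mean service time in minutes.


Mean service time = 1/μ = 1/49.4 minute = 0.02024 minute
In minutes: 0.02024 × 1 = 0.02024 min

Final: 0.02024 min


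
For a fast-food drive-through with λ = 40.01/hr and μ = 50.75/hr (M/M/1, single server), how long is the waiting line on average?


ρ = 40.01/50.75 = 0.7884
Lq = ρ²/(1−ρ) = 0.6215/0.2116 = 2.9370

Final: 2.9370


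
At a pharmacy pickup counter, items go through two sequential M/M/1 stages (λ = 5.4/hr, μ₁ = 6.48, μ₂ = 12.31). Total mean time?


Each node sees arrival rate λ = 5.4/hr (tandem ⇒ throughput preserved).
W₁ = 1/(μ₁−λ) = 1/(6.48−5.4) = 0.92593 hr
W₂ = 1/(μ₂−λ) = 1/(12.31−5.4) = 0.14472 hr
W_total = W₁ + W₂ = 0.92593 + 0.14472 = 1.07064 hr

Final: 1.07064 hr


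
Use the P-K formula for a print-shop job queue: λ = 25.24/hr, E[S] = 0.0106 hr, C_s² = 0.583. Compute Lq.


ρ = λ·E[S] = 25.24·0.0106 = 0.2675
Lq = ρ²(1+C_s²)/(2(1−ρ)) = 0.07158·(1+0.583)/(2·0.7325)
= 0.07158·1.5830/1.4649 = 0.07735

Final: 0.07735
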